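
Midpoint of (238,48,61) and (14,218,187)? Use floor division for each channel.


Midpoint: each channel = ⌊(C₁+C₂)/2⌋
R: ⌊(238+14)/2⌋ = 126
G: ⌊(48+218)/2⌋ = 133
B: ⌊(61+187)/2⌋ = 124
= RGB(126, 133, 124)


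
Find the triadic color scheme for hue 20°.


Triadic: equally spaced at 120° intervals
H1 = 20°
H2 = (20 + 120) mod 360 = 140°
H3 = (20 + 240) mod 360 = 260°
Triadic = 20°, 140°, 260°


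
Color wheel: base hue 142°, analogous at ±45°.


Base hue: 142°
Left analog: (142 - 45) mod 360 = 97°
Right analog: (142 + 45) mod 360 = 187°
Analogous hues = 97° and 187°


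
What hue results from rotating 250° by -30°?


New hue = (H + rotation) mod 360
New hue = (250 -30) mod 360
= 220 mod 360
= 220°


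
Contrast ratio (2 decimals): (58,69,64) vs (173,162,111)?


Linearize each sRGB channel c=v/255: c/12.92 if c ≤ 0.04045 else ((c+0.055)/1.055)^2.4
L = 0.2126×R_lin + 0.7152×G_lin + 0.0722×B_lin
Color 1 (58,69,64):
  R=58: 58/255≈0.2275 > 0.04045 → ((0.2275+0.055)/1.055)^2.4 ≈ 0.04231
  G=69: 69/255≈0.2706 > 0.04045 → ((0.2706+0.055)/1.055)^2.4 ≈ 0.05951
  B=64: 64/255≈0.2510 > 0.04045 → ((0.2510+0.055)/1.055)^2.4 ≈ 0.05127
  L1 = 0.2126×0.04231 + 0.7152×0.05951 + 0.0722×0.05127 ≈ 0.05526
Color 2 (173,162,111):
  R=173: 173/255≈0.6784 > 0.04045 → ((0.6784+0.055)/1.055)^2.4 ≈ 0.41789
  G=162: 162/255≈0.6353 > 0.04045 → ((0.6353+0.055)/1.055)^2.4 ≈ 0.36131
  B=111: 111/255≈0.4353 > 0.04045 → ((0.4353+0.055)/1.055)^2.4 ≈ 0.15896
  L2 = 0.2126×0.41789 + 0.7152×0.36131 + 0.0722×0.15896 ≈ 0.35873
Lighter = 0.35873, Darker = 0.05526
Ratio = (L_lighter + 0.05) / (L_darker + 0.05)
Ratio = (0.35873 + 0.05) / (0.05526 + 0.05) = 0.40873 / 0.10526 ≈ 3.8830
Ratio ≈ 3.88:1


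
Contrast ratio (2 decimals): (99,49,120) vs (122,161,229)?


Linearize each sRGB channel c=v/255: c/12.92 if c ≤ 0.04045 else ((c+0.055)/1.055)^2.4
L = 0.2126×R_lin + 0.7152×G_lin + 0.0722×B_lin
Color 1 (99,49,120):
  R=99: 99/255≈0.3882 > 0.04045 → ((0.3882+0.055)/1.055)^2.4 ≈ 0.12477
  G=49: 49/255≈0.1922 > 0.04045 → ((0.1922+0.055)/1.055)^2.4 ≈ 0.03071
  B=120: 120/255≈0.4706 > 0.04045 → ((0.4706+0.055)/1.055)^2.4 ≈ 0.18782
  L1 = 0.2126×0.12477 + 0.7152×0.03071 + 0.0722×0.18782 ≈ 0.06205
Color 2 (122,161,229):
  R=122: 122/255≈0.4784 > 0.04045 → ((0.4784+0.055)/1.055)^2.4 ≈ 0.19462
  G=161: 161/255≈0.6314 > 0.04045 → ((0.6314+0.055)/1.055)^2.4 ≈ 0.35640
  B=229: 229/255≈0.8980 > 0.04045 → ((0.8980+0.055)/1.055)^2.4 ≈ 0.78354
  L2 = 0.2126×0.19462 + 0.7152×0.35640 + 0.0722×0.78354 ≈ 0.35284
Lighter = 0.35284, Darker = 0.06205
Ratio = (L_lighter + 0.05) / (L_darker + 0.05)
Ratio = (0.35284 + 0.05) / (0.06205 + 0.05) = 0.40284 / 0.11205 ≈ 3.5951
Ratio ≈ 3.60:1


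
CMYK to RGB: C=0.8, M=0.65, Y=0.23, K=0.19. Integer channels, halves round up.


R = 255 × (1-C) × (1-K) = 255 × 0.20 × 0.81 = 41.31 → 41
G = 255 × (1-M) × (1-K) = 255 × 0.35 × 0.81 = 72.2925 → 72
B = 255 × (1-Y) × (1-K) = 255 × 0.77 × 0.81 = 159.0435 → 159
= RGB(41, 72, 159)


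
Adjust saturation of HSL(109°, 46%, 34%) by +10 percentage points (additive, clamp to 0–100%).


Original S = 46%
Adjustment = +10 percentage points
New S = 46 + (10) = 56
Clamp to [0, 100] → 56
= HSL(109°, 56%, 34%)


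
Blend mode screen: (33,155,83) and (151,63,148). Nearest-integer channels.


Screen: C = 255 - (255-A)×(255-B)/255, rounded to nearest integer
R: 255 - (255-33)×(255-151)/255 = 255 - 23088/255 ≈ 255 - 90.541 = 164.459 → 164
G: 255 - (255-155)×(255-63)/255 = 255 - 19200/255 ≈ 255 - 75.294 = 179.706 → 180
B: 255 - (255-83)×(255-148)/255 = 255 - 18404/255 ≈ 255 - 72.173 = 182.827 → 183
= RGB(164, 180, 183)


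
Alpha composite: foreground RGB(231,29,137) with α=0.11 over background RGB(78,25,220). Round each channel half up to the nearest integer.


C = α×F + (1-α)×B, with 1-α = 0.89
R: 0.11×231 + 0.89×78 = 25.41 + 69.42 = 94.83 → 95
G: 0.11×29 + 0.89×25 = 3.19 + 22.25 = 25.44 → 25
B: 0.11×137 + 0.89×220 = 15.07 + 195.80 = 210.87 → 211
= RGB(95, 25, 211)


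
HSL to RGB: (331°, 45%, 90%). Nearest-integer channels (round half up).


H=331°, S=0.45, L=0.90
C = (1-|2L-1|)×S = (1-|0.80|)×0.45 = 0.09
H' = H/60 = 331/60 ≈ 5.5167; X = C×(1-|H' mod 2 - 1|) = 0.0435
m = L - C/2 = 0.90 - 0.045 = 0.855
Sector ⌊H'⌋ = 5 → (R',G',B') = (0.09, 0.0, 0.0435)
RGB = ((R'+m)×255, (G'+m)×255, (B'+m)×255) = (240.975, 218.025, 229.1175)
Round half up → RGB(241, 218, 229)


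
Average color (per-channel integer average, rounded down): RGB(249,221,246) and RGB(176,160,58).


Midpoint: each channel = ⌊(C₁+C₂)/2⌋
R: ⌊(249+176)/2⌋ = 212
G: ⌊(221+160)/2⌋ = 190
B: ⌊(246+58)/2⌋ = 152
= RGB(212, 190, 152)


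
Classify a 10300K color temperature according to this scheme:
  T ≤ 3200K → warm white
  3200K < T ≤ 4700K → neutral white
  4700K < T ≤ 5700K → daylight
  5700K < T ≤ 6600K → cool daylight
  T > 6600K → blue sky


Temperature: 10300K
10300K > 6600K → blue sky
Classification: blue sky


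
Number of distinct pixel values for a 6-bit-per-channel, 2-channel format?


Total bits = 6 bits/channel × 2 channels = 12 bits
Distinct pixel values = 2^12
= 4,096 pixel values


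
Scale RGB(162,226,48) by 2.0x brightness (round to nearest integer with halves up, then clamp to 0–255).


Multiply each channel by 2.0, round half up, clamp to [0, 255]
R: 162×2.0 = 324 → clamp → 255
G: 226×2.0 = 452 → clamp → 255
B: 48×2.0 = 96
= RGB(255, 255, 96)


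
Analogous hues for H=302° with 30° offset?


Base hue: 302°
Left analog: (302 - 30) mod 360 = 272°
Right analog: (302 + 30) mod 360 = 332°
Analogous hues = 272° and 332°


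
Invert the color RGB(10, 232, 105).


Invert: (255-R, 255-G, 255-B)
R: 255-10 = 245
G: 255-232 = 23
B: 255-105 = 150
= RGB(245, 23, 150)


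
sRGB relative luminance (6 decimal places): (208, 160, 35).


Linearize each channel (sRGB transfer function): c = v/255; c_lin = c/12.92 if c ≤ 0.04045, else ((c+0.055)/1.055)^2.4
  R: 208/255 ≈ 0.815686 > 0.04045 → ((0.815686+0.055)/1.055)^2.4 ≈ 0.630757
  G: 160/255 ≈ 0.627451 > 0.04045 → ((0.627451+0.055)/1.055)^2.4 ≈ 0.351533
  B: 35/255 ≈ 0.137255 > 0.04045 → ((0.137255+0.055)/1.055)^2.4 ≈ 0.016807
R_lin = 0.630757, G_lin = 0.351533, B_lin = 0.016807
L = 0.2126×R + 0.7152×G + 0.0722×B
L = 0.2126×0.630757 + 0.7152×0.351533 + 0.0722×0.016807
L ≈ 0.386729


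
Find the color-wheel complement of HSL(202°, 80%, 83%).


Complement = opposite side of color wheel = hue + 180°
H' = (202 + 180) mod 360 = 22°
S and L unchanged.
= HSL(22°, 80%, 83%)


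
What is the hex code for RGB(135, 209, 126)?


R = 135 → 87 (hex)
G = 209 → D1 (hex)
B = 126 → 7E (hex)
Hex = #87D17E


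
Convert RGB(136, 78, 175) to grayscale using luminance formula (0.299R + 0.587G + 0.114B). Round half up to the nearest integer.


Gray = 0.299×R + 0.587×G + 0.114×B
Gray = 0.299×136 + 0.587×78 + 0.114×175
Gray = 40.664 + 45.786 + 19.950
Gray = 106.400 → round half up → 106
Gray = 106


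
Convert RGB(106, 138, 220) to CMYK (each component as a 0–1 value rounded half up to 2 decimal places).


R'=106/255≈0.4157, G'=138/255≈0.5412, B'=220/255≈0.8627
K = 1 - max(R',G',B') = 1 - 220/255 = 35/255 = 0.13725… → 0.14
(1-R'-K)/(1-K) simplifies to (max-R)/max with max = 220:
C = (220-106)/220 = 114/220 = 0.51818… → 0.52
M = (220-138)/220 = 82/220 = 0.37272… → 0.37
Y = (220-220)/220 = 0/220 = 0 → 0.00
= CMYK(0.52, 0.37, 0.00, 0.14)


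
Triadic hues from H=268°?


Triadic: equally spaced at 120° intervals
H1 = 268°
H2 = (268 + 120) mod 360 = 28°
H3 = (268 + 240) mod 360 = 148°
Triadic = 268°, 28°, 148°


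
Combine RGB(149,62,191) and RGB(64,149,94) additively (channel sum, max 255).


Additive: each channel = min(255, C₁+C₂)
R: 149+64 = 213 → 213
G: 62+149 = 211 → 211
B: 191+94 = 285 → 255
= RGB(213, 211, 255)


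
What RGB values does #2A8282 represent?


2A → 42 (R)
82 → 130 (G)
82 → 130 (B)
= RGB(42, 130, 130)


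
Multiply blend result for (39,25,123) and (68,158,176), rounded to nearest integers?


Multiply: C = A×B/255, rounded to nearest integer
R: 39×68/255 = 2652/255 ≈ 10.400 → 10
G: 25×158/255 = 3950/255 ≈ 15.490 → 15
B: 123×176/255 = 21648/255 ≈ 84.894 → 85
= RGB(10, 15, 85)


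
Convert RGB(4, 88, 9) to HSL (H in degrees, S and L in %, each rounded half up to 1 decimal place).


Normalize: R'=4/255≈0.0157, G'=88/255≈0.3451, B'=9/255≈0.0353
Max=88/255, Min=4/255, Δ=Max-Min=84/255
L = (Max+Min)/2 = (88+4)/510 = 92/510 = 0.18039… → L = 18.0%
L ≤ 0.5 → S = Δ/(Max+Min) = 84/(88+4) = 84/92 = 0.91304… → S = 91.3%
(the 1/255 factors cancel in S and H, so raw channel differences can be used)
Max is G' → H = 60 × ((B-R)/Δ + 2) = 60 × ((9-4)/84 + 2)
  5/84 + 2 = 0.0595… + 2 = 2.0595…
  H = 60 × 2.0595… = 123.571…° → H = 123.6°
= HSL(123.6°, 91.3%, 18.0%)


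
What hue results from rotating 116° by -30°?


New hue = (H + rotation) mod 360
New hue = (116 -30) mod 360
= 86 mod 360
= 86°


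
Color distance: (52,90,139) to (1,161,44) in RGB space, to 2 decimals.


d = √[(R₁-R₂)² + (G₁-G₂)² + (B₁-B₂)²]
d = √[(52-1)² + (90-161)² + (139-44)²]
d = √[2601 + 5041 + 9025]
d = √16667
d ≈ 129.10


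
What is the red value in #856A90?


Color: #856A90
R = 85 = 133
G = 6A = 106
B = 90 = 144
Red = 133


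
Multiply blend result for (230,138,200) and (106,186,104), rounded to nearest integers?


Multiply: C = A×B/255, rounded to nearest integer
R: 230×106/255 = 24380/255 ≈ 95.608 → 96
G: 138×186/255 = 25668/255 ≈ 100.659 → 101
B: 200×104/255 = 20800/255 ≈ 81.569 → 82
= RGB(96, 101, 82)


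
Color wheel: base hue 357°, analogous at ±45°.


Base hue: 357°
Left analog: (357 - 45) mod 360 = 312°
Right analog: (357 + 45) mod 360 = 42°
Analogous hues = 312° and 42°


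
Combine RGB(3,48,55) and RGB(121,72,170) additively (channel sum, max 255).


Additive: each channel = min(255, C₁+C₂)
R: 3+121 = 124 → 124
G: 48+72 = 120 → 120
B: 55+170 = 225 → 225
= RGB(124, 120, 225)


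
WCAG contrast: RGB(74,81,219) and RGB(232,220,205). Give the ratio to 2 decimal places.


Linearize each sRGB channel c=v/255: c/12.92 if c ≤ 0.04045 else ((c+0.055)/1.055)^2.4
L = 0.2126×R_lin + 0.7152×G_lin + 0.0722×B_lin
Color 1 (74,81,219):
  R=74: 74/255≈0.2902 > 0.04045 → ((0.2902+0.055)/1.055)^2.4 ≈ 0.06848
  G=81: 81/255≈0.3176 > 0.04045 → ((0.3176+0.055)/1.055)^2.4 ≈ 0.08228
  B=219: 219/255≈0.8588 > 0.04045 → ((0.8588+0.055)/1.055)^2.4 ≈ 0.70838
  L1 = 0.2126×0.06848 + 0.7152×0.08228 + 0.0722×0.70838 ≈ 0.12455
Color 2 (232,220,205):
  R=232: 232/255≈0.9098 > 0.04045 → ((0.9098+0.055)/1.055)^2.4 ≈ 0.80695
  G=220: 220/255≈0.8627 > 0.04045 → ((0.8627+0.055)/1.055)^2.4 ≈ 0.71569
  B=205: 205/255≈0.8039 > 0.04045 → ((0.8039+0.055)/1.055)^2.4 ≈ 0.61050
  L2 = 0.2126×0.80695 + 0.7152×0.71569 + 0.0722×0.61050 ≈ 0.72750
Lighter = 0.72750, Darker = 0.12455
Ratio = (L_lighter + 0.05) / (L_darker + 0.05)
Ratio = (0.72750 + 0.05) / (0.12455 + 0.05) = 0.77750 / 0.17455 ≈ 4.4543
Ratio ≈ 4.45:1


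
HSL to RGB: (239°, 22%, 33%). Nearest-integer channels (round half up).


H=239°, S=0.22, L=0.33
C = (1-|2L-1|)×S = (1-|-0.34|)×0.22 = 0.1452
H' = H/60 = 239/60 ≈ 3.9833; X = C×(1-|H' mod 2 - 1|) = 0.00242
m = L - C/2 = 0.33 - 0.0726 = 0.2574
Sector ⌊H'⌋ = 3 → (R',G',B') = (0.0, 0.00242, 0.1452)
RGB = ((R'+m)×255, (G'+m)×255, (B'+m)×255) = (65.637, 66.2541, 102.663)
Round half up → RGB(66, 66, 103)


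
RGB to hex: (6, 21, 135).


R = 6 → 06 (hex)
G = 21 → 15 (hex)
B = 135 → 87 (hex)
Hex = #061587


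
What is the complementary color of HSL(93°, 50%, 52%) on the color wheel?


Complement = opposite side of color wheel = hue + 180°
H' = (93 + 180) mod 360 = 273°
S and L unchanged.
= HSL(273°, 50%, 52%)


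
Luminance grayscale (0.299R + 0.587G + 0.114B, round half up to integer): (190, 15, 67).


Gray = 0.299×R + 0.587×G + 0.114×B
Gray = 0.299×190 + 0.587×15 + 0.114×67
Gray = 56.810 + 8.805 + 7.638
Gray = 73.253 → round half up → 73
Gray = 73


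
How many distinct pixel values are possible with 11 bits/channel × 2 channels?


Total bits = 11 bits/channel × 2 channels = 22 bits
Distinct pixel values = 2^22
= 4,194,304 pixel values


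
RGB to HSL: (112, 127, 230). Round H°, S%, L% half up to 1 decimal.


Normalize: R'=112/255≈0.4392, G'=127/255≈0.4980, B'=230/255≈0.9020
Max=230/255, Min=112/255, Δ=Max-Min=118/255
L = (Max+Min)/2 = (230+112)/510 = 342/510 = 0.67058… → L = 67.1%
L > 0.5 → S = Δ/(2-Max-Min) = 118/(510-230-112) = 118/168 = 0.70238… → S = 70.2%
(the 1/255 factors cancel in S and H, so raw channel differences can be used)
Max is B' → H = 60 × ((R-G)/Δ + 4) = 60 × ((112-127)/118 + 4)
  -15/118 + 4 = -0.1271… + 4 = 3.8728…
  H = 60 × 3.8728… = 232.372…° → H = 232.4°
= HSL(232.4°, 70.2%, 67.1%)


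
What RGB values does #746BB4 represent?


74 → 116 (R)
6B → 107 (G)
B4 → 180 (B)
= RGB(116, 107, 180)


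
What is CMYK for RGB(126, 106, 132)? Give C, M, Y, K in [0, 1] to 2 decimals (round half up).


R'=126/255≈0.4941, G'=106/255≈0.4157, B'=132/255≈0.5176
K = 1 - max(R',G',B') = 1 - 132/255 = 123/255 = 0.48235… → 0.48
(1-R'-K)/(1-K) simplifies to (max-R)/max with max = 132:
C = (132-126)/132 = 6/132 = 0.04545… → 0.05
M = (132-106)/132 = 26/132 = 0.19696… → 0.20
Y = (132-132)/132 = 0/132 = 0 → 0.00
= CMYK(0.05, 0.20, 0.00, 0.48)


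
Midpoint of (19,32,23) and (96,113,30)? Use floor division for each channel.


Midpoint: each channel = ⌊(C₁+C₂)/2⌋
R: ⌊(19+96)/2⌋ = 57
G: ⌊(32+113)/2⌋ = 72
B: ⌊(23+30)/2⌋ = 26
= RGB(57, 72, 26)


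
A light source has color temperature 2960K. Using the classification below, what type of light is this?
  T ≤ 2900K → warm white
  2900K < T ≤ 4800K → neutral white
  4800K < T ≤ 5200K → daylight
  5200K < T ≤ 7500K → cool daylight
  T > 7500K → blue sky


Temperature: 2960K
2900K < 2960K ≤ 4800K → neutral white
Classification: neutral white


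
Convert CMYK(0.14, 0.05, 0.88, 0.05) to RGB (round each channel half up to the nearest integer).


R = 255 × (1-C) × (1-K) = 255 × 0.86 × 0.95 = 208.335 → 208
G = 255 × (1-M) × (1-K) = 255 × 0.95 × 0.95 = 230.1375 → 230
B = 255 × (1-Y) × (1-K) = 255 × 0.12 × 0.95 = 29.07 → 29
= RGB(208, 230, 29)


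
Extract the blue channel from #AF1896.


Color: #AF1896
R = AF = 175
G = 18 = 24
B = 96 = 150
Blue = 150


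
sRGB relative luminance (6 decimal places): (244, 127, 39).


Linearize each channel (sRGB transfer function): c = v/255; c_lin = c/12.92 if c ≤ 0.04045, else ((c+0.055)/1.055)^2.4
  R: 244/255 ≈ 0.956863 > 0.04045 → ((0.956863+0.055)/1.055)^2.4 ≈ 0.904661
  G: 127/255 ≈ 0.498039 > 0.04045 → ((0.498039+0.055)/1.055)^2.4 ≈ 0.212231
  B: 39/255 ≈ 0.152941 > 0.04045 → ((0.152941+0.055)/1.055)^2.4 ≈ 0.020289
R_lin = 0.904661, G_lin = 0.212231, B_lin = 0.020289
L = 0.2126×R + 0.7152×G + 0.0722×B
L = 0.2126×0.904661 + 0.7152×0.212231 + 0.0722×0.020289
L ≈ 0.345583


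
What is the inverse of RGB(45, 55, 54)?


Invert: (255-R, 255-G, 255-B)
R: 255-45 = 210
G: 255-55 = 200
B: 255-54 = 201
= RGB(210, 200, 201)


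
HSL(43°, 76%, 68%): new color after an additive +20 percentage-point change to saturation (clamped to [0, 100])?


Original S = 76%
Adjustment = +20 percentage points
New S = 76 + (20) = 96
Clamp to [0, 100] → 96
= HSL(43°, 96%, 68%)


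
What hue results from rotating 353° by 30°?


New hue = (H + rotation) mod 360
New hue = (353 + 30) mod 360
= 383 mod 360
= 23°


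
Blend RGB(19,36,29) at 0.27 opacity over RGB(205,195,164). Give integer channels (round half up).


C = α×F + (1-α)×B, with 1-α = 0.73
R: 0.27×19 + 0.73×205 = 5.13 + 149.65 = 154.78 → 155
G: 0.27×36 + 0.73×195 = 9.72 + 142.35 = 152.07 → 152
B: 0.27×29 + 0.73×164 = 7.83 + 119.72 = 127.55 → 128
= RGB(155, 152, 128)


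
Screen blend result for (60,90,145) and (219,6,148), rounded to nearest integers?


Screen: C = 255 - (255-A)×(255-B)/255, rounded to nearest integer
R: 255 - (255-60)×(255-219)/255 = 255 - 7020/255 ≈ 255 - 27.529 = 227.471 → 227
G: 255 - (255-90)×(255-6)/255 = 255 - 41085/255 ≈ 255 - 161.118 = 93.882 → 94
B: 255 - (255-145)×(255-148)/255 = 255 - 11770/255 ≈ 255 - 46.157 = 208.843 → 209
= RGB(227, 94, 209)


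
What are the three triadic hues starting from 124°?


Triadic: equally spaced at 120° intervals
H1 = 124°
H2 = (124 + 120) mod 360 = 244°
H3 = (124 + 240) mod 360 = 4°
Triadic = 124°, 244°, 4°


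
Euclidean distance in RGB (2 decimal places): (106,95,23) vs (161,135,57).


d = √[(R₁-R₂)² + (G₁-G₂)² + (B₁-B₂)²]
d = √[(106-161)² + (95-135)² + (23-57)²]
d = √[3025 + 1600 + 1156]
d = √5781
d ≈ 76.03


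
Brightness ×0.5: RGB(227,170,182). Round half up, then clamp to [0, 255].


Multiply each channel by 0.5, round half up, clamp to [0, 255]
R: 227×0.5 = 113.5 → round → 114
G: 170×0.5 = 85
B: 182×0.5 = 91
= RGB(114, 85, 91)


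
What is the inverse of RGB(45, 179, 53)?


Invert: (255-R, 255-G, 255-B)
R: 255-45 = 210
G: 255-179 = 76
B: 255-53 = 202
= RGB(210, 76, 202)


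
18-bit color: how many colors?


Colors = 2^bits = 2^18
= 262,144 colors


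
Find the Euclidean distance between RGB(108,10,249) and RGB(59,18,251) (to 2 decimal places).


d = √[(R₁-R₂)² + (G₁-G₂)² + (B₁-B₂)²]
d = √[(108-59)² + (10-18)² + (249-251)²]
d = √[2401 + 64 + 4]
d = √2469
d ≈ 49.69


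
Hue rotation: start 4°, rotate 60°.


New hue = (H + rotation) mod 360
New hue = (4 + 60) mod 360
= 64 mod 360
= 64°


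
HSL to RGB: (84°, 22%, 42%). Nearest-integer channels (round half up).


H=84°, S=0.22, L=0.42
C = (1-|2L-1|)×S = (1-|-0.16|)×0.22 = 0.1848
H' = H/60 = 84/60 ≈ 1.4000; X = C×(1-|H' mod 2 - 1|) = 0.11088
m = L - C/2 = 0.42 - 0.0924 = 0.3276
Sector ⌊H'⌋ = 1 → (R',G',B') = (0.11088, 0.1848, 0.0)
RGB = ((R'+m)×255, (G'+m)×255, (B'+m)×255) = (111.8124, 130.662, 83.538)
Round half up → RGB(112, 131, 84)


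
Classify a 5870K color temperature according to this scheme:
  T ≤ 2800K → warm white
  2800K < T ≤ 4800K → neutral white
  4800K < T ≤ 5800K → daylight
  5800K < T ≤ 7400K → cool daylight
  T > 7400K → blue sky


Temperature: 5870K
5800K < 5870K ≤ 7400K → cool daylight
Classification: cool daylight


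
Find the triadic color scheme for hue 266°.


Triadic: equally spaced at 120° intervals
H1 = 266°
H2 = (266 + 120) mod 360 = 26°
H3 = (266 + 240) mod 360 = 146°
Triadic = 266°, 26°, 146°


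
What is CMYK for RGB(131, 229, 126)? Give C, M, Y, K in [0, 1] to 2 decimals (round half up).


R'=131/255≈0.5137, G'=229/255≈0.8980, B'=126/255≈0.4941
K = 1 - max(R',G',B') = 1 - 229/255 = 26/255 = 0.10196… → 0.10
(1-R'-K)/(1-K) simplifies to (max-R)/max with max = 229:
C = (229-131)/229 = 98/229 = 0.42794… → 0.43
M = (229-229)/229 = 0/229 = 0 → 0.00
Y = (229-126)/229 = 103/229 = 0.44978… → 0.45
= CMYK(0.43, 0.00, 0.45, 0.10)


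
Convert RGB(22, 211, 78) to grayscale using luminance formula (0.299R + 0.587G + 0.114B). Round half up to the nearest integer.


Gray = 0.299×R + 0.587×G + 0.114×B
Gray = 0.299×22 + 0.587×211 + 0.114×78
Gray = 6.578 + 123.857 + 8.892
Gray = 139.327 → round half up → 139
Gray = 139


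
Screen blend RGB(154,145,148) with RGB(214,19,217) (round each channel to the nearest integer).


Screen: C = 255 - (255-A)×(255-B)/255, rounded to nearest integer
R: 255 - (255-154)×(255-214)/255 = 255 - 4141/255 ≈ 255 - 16.239 = 238.761 → 239
G: 255 - (255-145)×(255-19)/255 = 255 - 25960/255 ≈ 255 - 101.804 = 153.196 → 153
B: 255 - (255-148)×(255-217)/255 = 255 - 4066/255 ≈ 255 - 15.945 = 239.055 → 239
= RGB(239, 153, 239)


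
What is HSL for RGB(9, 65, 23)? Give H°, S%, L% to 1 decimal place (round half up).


Normalize: R'=9/255≈0.0353, G'=65/255≈0.2549, B'=23/255≈0.0902
Max=65/255, Min=9/255, Δ=Max-Min=56/255
L = (Max+Min)/2 = (65+9)/510 = 74/510 = 0.14509… → L = 14.5%
L ≤ 0.5 → S = Δ/(Max+Min) = 56/(65+9) = 56/74 = 0.75675… → S = 75.7%
(the 1/255 factors cancel in S and H, so raw channel differences can be used)
Max is G' → H = 60 × ((B-R)/Δ + 2) = 60 × ((23-9)/56 + 2)
  14/56 + 2 = 0.25 + 2 = 2.25
  H = 60 × 2.25 = 135° → H = 135.0°
= HSL(135.0°, 75.7%, 14.5%)


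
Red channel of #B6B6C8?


Color: #B6B6C8
R = B6 = 182
G = B6 = 182
B = C8 = 200
Red = 182


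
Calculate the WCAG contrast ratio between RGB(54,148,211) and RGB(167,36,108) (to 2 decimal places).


Linearize each sRGB channel c=v/255: c/12.92 if c ≤ 0.04045 else ((c+0.055)/1.055)^2.4
L = 0.2126×R_lin + 0.7152×G_lin + 0.0722×B_lin
Color 1 (54,148,211):
  R=54: 54/255≈0.2118 > 0.04045 → ((0.2118+0.055)/1.055)^2.4 ≈ 0.03689
  G=148: 148/255≈0.5804 > 0.04045 → ((0.5804+0.055)/1.055)^2.4 ≈ 0.29614
  B=211: 211/255≈0.8275 > 0.04045 → ((0.8275+0.055)/1.055)^2.4 ≈ 0.65141
  L1 = 0.2126×0.03689 + 0.7152×0.29614 + 0.0722×0.65141 ≈ 0.26667
Color 2 (167,36,108):
  R=167: 167/255≈0.6549 > 0.04045 → ((0.6549+0.055)/1.055)^2.4 ≈ 0.38643
  G=36: 36/255≈0.1412 > 0.04045 → ((0.1412+0.055)/1.055)^2.4 ≈ 0.01764
  B=108: 108/255≈0.4235 > 0.04045 → ((0.4235+0.055)/1.055)^2.4 ≈ 0.14996
  L2 = 0.2126×0.38643 + 0.7152×0.01764 + 0.0722×0.14996 ≈ 0.10560
Lighter = 0.26667, Darker = 0.10560
Ratio = (L_lighter + 0.05) / (L_darker + 0.05)
Ratio = (0.26667 + 0.05) / (0.10560 + 0.05) = 0.31667 / 0.15560 ≈ 2.0352
Ratio ≈ 2.04:1


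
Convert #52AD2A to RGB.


52 → 82 (R)
AD → 173 (G)
2A → 42 (B)
= RGB(82, 173, 42)


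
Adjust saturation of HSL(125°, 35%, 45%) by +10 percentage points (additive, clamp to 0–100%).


Original S = 35%
Adjustment = +10 percentage points
New S = 35 + (10) = 45
Clamp to [0, 100] → 45
= HSL(125°, 45%, 45%)


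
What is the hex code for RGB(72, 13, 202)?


R = 72 → 48 (hex)
G = 13 → 0D (hex)
B = 202 → CA (hex)
Hex = #480DCA


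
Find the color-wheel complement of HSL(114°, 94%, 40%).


Complement = opposite side of color wheel = hue + 180°
H' = (114 + 180) mod 360 = 294°
S and L unchanged.
= HSL(294°, 94%, 40%)


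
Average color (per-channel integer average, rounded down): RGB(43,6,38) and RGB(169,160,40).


Midpoint: each channel = ⌊(C₁+C₂)/2⌋
R: ⌊(43+169)/2⌋ = 106
G: ⌊(6+160)/2⌋ = 83
B: ⌊(38+40)/2⌋ = 39
= RGB(106, 83, 39)


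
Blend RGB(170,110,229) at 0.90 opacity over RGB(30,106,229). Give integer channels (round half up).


C = α×F + (1-α)×B, with 1-α = 0.10
R: 0.90×170 + 0.10×30 = 153.00 + 3.00 = 156.00 → 156
G: 0.90×110 + 0.10×106 = 99.00 + 10.60 = 109.60 → 110
B: 0.90×229 + 0.10×229 = 206.10 + 22.90 = 229.00 → 229
= RGB(156, 110, 229)


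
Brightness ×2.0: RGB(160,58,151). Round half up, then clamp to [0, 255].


Multiply each channel by 2.0, round half up, clamp to [0, 255]
R: 160×2.0 = 320 → clamp → 255
G: 58×2.0 = 116
B: 151×2.0 = 302 → clamp → 255
= RGB(255, 116, 255)


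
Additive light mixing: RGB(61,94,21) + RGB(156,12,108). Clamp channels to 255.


Additive: each channel = min(255, C₁+C₂)
R: 61+156 = 217 → 217
G: 94+12 = 106 → 106
B: 21+108 = 129 → 129
= RGB(217, 106, 129)


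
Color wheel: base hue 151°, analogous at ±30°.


Base hue: 151°
Left analog: (151 - 30) mod 360 = 121°
Right analog: (151 + 30) mod 360 = 181°
Analogous hues = 121° and 181°


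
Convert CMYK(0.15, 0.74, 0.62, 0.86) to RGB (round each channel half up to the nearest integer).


R = 255 × (1-C) × (1-K) = 255 × 0.85 × 0.14 = 30.345 → 30
G = 255 × (1-M) × (1-K) = 255 × 0.26 × 0.14 = 9.282 → 9
B = 255 × (1-Y) × (1-K) = 255 × 0.38 × 0.14 = 13.566 → 14
= RGB(30, 9, 14)


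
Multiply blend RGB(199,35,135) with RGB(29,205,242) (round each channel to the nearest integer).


Multiply: C = A×B/255, rounded to nearest integer
R: 199×29/255 = 5771/255 ≈ 22.631 → 23
G: 35×205/255 = 7175/255 ≈ 28.137 → 28
B: 135×242/255 = 32670/255 ≈ 128.118 → 128
= RGB(23, 28, 128)


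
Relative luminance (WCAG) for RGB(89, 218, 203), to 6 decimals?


Linearize each channel (sRGB transfer function): c = v/255; c_lin = c/12.92 if c ≤ 0.04045, else ((c+0.055)/1.055)^2.4
  R: 89/255 ≈ 0.349020 > 0.04045 → ((0.349020+0.055)/1.055)^2.4 ≈ 0.099899
  G: 218/255 ≈ 0.854902 > 0.04045 → ((0.854902+0.055)/1.055)^2.4 ≈ 0.701102
  B: 203/255 ≈ 0.796078 > 0.04045 → ((0.796078+0.055)/1.055)^2.4 ≈ 0.597202
R_lin = 0.099899, G_lin = 0.701102, B_lin = 0.597202
L = 0.2126×R + 0.7152×G + 0.0722×B
L = 0.2126×0.099899 + 0.7152×0.701102 + 0.0722×0.597202
L ≈ 0.565785


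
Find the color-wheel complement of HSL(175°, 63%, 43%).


Complement = opposite side of color wheel = hue + 180°
H' = (175 + 180) mod 360 = 355°
S and L unchanged.
= HSL(355°, 63%, 43%)


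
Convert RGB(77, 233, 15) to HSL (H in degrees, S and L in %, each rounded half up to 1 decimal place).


Normalize: R'=77/255≈0.3020, G'=233/255≈0.9137, B'=15/255≈0.0588
Max=233/255, Min=15/255, Δ=Max-Min=218/255
L = (Max+Min)/2 = (233+15)/510 = 248/510 = 0.48627… → L = 48.6%
L ≤ 0.5 → S = Δ/(Max+Min) = 218/(233+15) = 218/248 = 0.87903… → S = 87.9%
(the 1/255 factors cancel in S and H, so raw channel differences can be used)
Max is G' → H = 60 × ((B-R)/Δ + 2) = 60 × ((15-77)/218 + 2)
  -62/218 + 2 = -0.2844… + 2 = 1.7155…
  H = 60 × 1.7155… = 102.935…° → H = 102.9°
= HSL(102.9°, 87.9%, 48.6%)


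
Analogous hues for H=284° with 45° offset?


Base hue: 284°
Left analog: (284 - 45) mod 360 = 239°
Right analog: (284 + 45) mod 360 = 329°
Analogous hues = 239° and 329°


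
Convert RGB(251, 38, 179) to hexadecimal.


R = 251 → FB (hex)
G = 38 → 26 (hex)
B = 179 → B3 (hex)
Hex = #FB26B3


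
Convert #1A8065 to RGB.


1A → 26 (R)
80 → 128 (G)
65 → 101 (B)
= RGB(26, 128, 101)


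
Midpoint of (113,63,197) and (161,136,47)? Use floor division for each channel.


Midpoint: each channel = ⌊(C₁+C₂)/2⌋
R: ⌊(113+161)/2⌋ = 137
G: ⌊(63+136)/2⌋ = 99
B: ⌊(197+47)/2⌋ = 122
= RGB(137, 99, 122)


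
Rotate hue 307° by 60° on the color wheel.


New hue = (H + rotation) mod 360
New hue = (307 + 60) mod 360
= 367 mod 360
= 7°


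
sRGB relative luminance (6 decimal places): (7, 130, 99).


Linearize each channel (sRGB transfer function): c = v/255; c_lin = c/12.92 if c ≤ 0.04045, else ((c+0.055)/1.055)^2.4
  R: 7/255 ≈ 0.027451 ≤ 0.04045 → 0.027451/12.92 ≈ 0.002125
  G: 130/255 ≈ 0.509804 > 0.04045 → ((0.509804+0.055)/1.055)^2.4 ≈ 0.223228
  B: 99/255 ≈ 0.388235 > 0.04045 → ((0.388235+0.055)/1.055)^2.4 ≈ 0.124772
R_lin = 0.002125, G_lin = 0.223228, B_lin = 0.124772
L = 0.2126×R + 0.7152×G + 0.0722×B
L = 0.2126×0.002125 + 0.7152×0.223228 + 0.0722×0.124772
L ≈ 0.169113


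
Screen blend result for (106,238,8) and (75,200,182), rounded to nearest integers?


Screen: C = 255 - (255-A)×(255-B)/255, rounded to nearest integer
R: 255 - (255-106)×(255-75)/255 = 255 - 26820/255 ≈ 255 - 105.176 = 149.824 → 150
G: 255 - (255-238)×(255-200)/255 = 255 - 935/255 ≈ 255 - 3.667 = 251.333 → 251
B: 255 - (255-8)×(255-182)/255 = 255 - 18031/255 ≈ 255 - 70.710 = 184.290 → 184
= RGB(150, 251, 184)


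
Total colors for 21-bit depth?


Colors = 2^bits = 2^21
= 2,097,152 colors


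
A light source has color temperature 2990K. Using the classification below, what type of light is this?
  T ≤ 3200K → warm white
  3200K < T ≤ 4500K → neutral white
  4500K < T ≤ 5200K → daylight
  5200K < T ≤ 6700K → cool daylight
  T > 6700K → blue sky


Temperature: 2990K
2990K ≤ 3200K → warm white
Classification: warm white


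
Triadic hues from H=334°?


Triadic: equally spaced at 120° intervals
H1 = 334°
H2 = (334 + 120) mod 360 = 94°
H3 = (334 + 240) mod 360 = 214°
Triadic = 334°, 94°, 214°


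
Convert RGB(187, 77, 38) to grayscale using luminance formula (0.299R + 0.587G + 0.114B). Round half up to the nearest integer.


Gray = 0.299×R + 0.587×G + 0.114×B
Gray = 0.299×187 + 0.587×77 + 0.114×38
Gray = 55.913 + 45.199 + 4.332
Gray = 105.444 → round half up → 105
Gray = 105


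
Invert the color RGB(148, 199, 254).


Invert: (255-R, 255-G, 255-B)
R: 255-148 = 107
G: 255-199 = 56
B: 255-254 = 1
= RGB(107, 56, 1)


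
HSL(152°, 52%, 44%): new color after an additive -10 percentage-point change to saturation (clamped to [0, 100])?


Original S = 52%
Adjustment = -10 percentage points
New S = 52 + (-10) = 42
Clamp to [0, 100] → 42
= HSL(152°, 42%, 44%)


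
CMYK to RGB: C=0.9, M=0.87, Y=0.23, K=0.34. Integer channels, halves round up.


R = 255 × (1-C) × (1-K) = 255 × 0.10 × 0.66 = 16.83 → 17
G = 255 × (1-M) × (1-K) = 255 × 0.13 × 0.66 = 21.879 → 22
B = 255 × (1-Y) × (1-K) = 255 × 0.77 × 0.66 = 129.591 → 130
= RGB(17, 22, 130)


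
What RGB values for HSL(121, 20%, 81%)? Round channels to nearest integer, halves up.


H=121°, S=0.20, L=0.81
C = (1-|2L-1|)×S = (1-|0.62|)×0.20 = 0.076
H' = H/60 = 121/60 ≈ 2.0167; X = C×(1-|H' mod 2 - 1|) ≈ 0.0013
m = L - C/2 = 0.81 - 0.038 = 0.772
Sector ⌊H'⌋ = 2 → (R',G',B') = (0.0, 0.076, ≈0.0013)
RGB = ((R'+m)×255, (G'+m)×255, (B'+m)×255) = (196.86, 216.24, 197.183)
Round half up → RGB(197, 216, 197)


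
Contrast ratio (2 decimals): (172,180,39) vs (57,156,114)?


Linearize each sRGB channel c=v/255: c/12.92 if c ≤ 0.04045 else ((c+0.055)/1.055)^2.4
L = 0.2126×R_lin + 0.7152×G_lin + 0.0722×B_lin
Color 1 (172,180,39):
  R=172: 172/255≈0.6745 > 0.04045 → ((0.6745+0.055)/1.055)^2.4 ≈ 0.41254
  G=180: 180/255≈0.7059 > 0.04045 → ((0.7059+0.055)/1.055)^2.4 ≈ 0.45641
  B=39: 39/255≈0.1529 > 0.04045 → ((0.1529+0.055)/1.055)^2.4 ≈ 0.02029
  L1 = 0.2126×0.41254 + 0.7152×0.45641 + 0.0722×0.02029 ≈ 0.41560
Color 2 (57,156,114):
  R=57: 57/255≈0.2235 > 0.04045 → ((0.2235+0.055)/1.055)^2.4 ≈ 0.04092
  G=156: 156/255≈0.6118 > 0.04045 → ((0.6118+0.055)/1.055)^2.4 ≈ 0.33245
  B=114: 114/255≈0.4471 > 0.04045 → ((0.4471+0.055)/1.055)^2.4 ≈ 0.16827
  L2 = 0.2126×0.04092 + 0.7152×0.33245 + 0.0722×0.16827 ≈ 0.25862
Lighter = 0.41560, Darker = 0.25862
Ratio = (L_lighter + 0.05) / (L_darker + 0.05)
Ratio = (0.41560 + 0.05) / (0.25862 + 0.05) = 0.46560 / 0.30862 ≈ 1.5087
Ratio ≈ 1.51:1


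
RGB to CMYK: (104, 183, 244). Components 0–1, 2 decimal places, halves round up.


R'=104/255≈0.4078, G'=183/255≈0.7176, B'=244/255≈0.9569
K = 1 - max(R',G',B') = 1 - 244/255 = 11/255 = 0.04313… → 0.04
(1-R'-K)/(1-K) simplifies to (max-R)/max with max = 244:
C = (244-104)/244 = 140/244 = 0.57377… → 0.57
M = (244-183)/244 = 61/244 = 0.25 → 0.25
Y = (244-244)/244 = 0/244 = 0 → 0.00
= CMYK(0.57, 0.25, 0.00, 0.04)


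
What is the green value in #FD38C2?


Color: #FD38C2
R = FD = 253
G = 38 = 56
B = C2 = 194
Green = 56


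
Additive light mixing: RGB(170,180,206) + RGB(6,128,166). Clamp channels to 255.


Additive: each channel = min(255, C₁+C₂)
R: 170+6 = 176 → 176
G: 180+128 = 308 → 255
B: 206+166 = 372 → 255
= RGB(176, 255, 255)


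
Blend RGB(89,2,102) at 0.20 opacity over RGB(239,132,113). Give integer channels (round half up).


C = α×F + (1-α)×B, with 1-α = 0.80
R: 0.20×89 + 0.80×239 = 17.80 + 191.20 = 209.00 → 209
G: 0.20×2 + 0.80×132 = 0.40 + 105.60 = 106.00 → 106
B: 0.20×102 + 0.80×113 = 20.40 + 90.40 = 110.80 → 111
= RGB(209, 106, 111)


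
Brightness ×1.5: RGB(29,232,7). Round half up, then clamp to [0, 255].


Multiply each channel by 1.5, round half up, clamp to [0, 255]
R: 29×1.5 = 43.5 → round → 44
G: 232×1.5 = 348 → clamp → 255
B: 7×1.5 = 10.5 → round → 11
= RGB(44, 255, 11)


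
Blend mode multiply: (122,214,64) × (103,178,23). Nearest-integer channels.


Multiply: C = A×B/255, rounded to nearest integer
R: 122×103/255 = 12566/255 ≈ 49.278 → 49
G: 214×178/255 = 38092/255 ≈ 149.380 → 149
B: 64×23/255 = 1472/255 ≈ 5.773 → 6
= RGB(49, 149, 6)


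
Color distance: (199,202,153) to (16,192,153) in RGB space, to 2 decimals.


d = √[(R₁-R₂)² + (G₁-G₂)² + (B₁-B₂)²]
d = √[(199-16)² + (202-192)² + (153-153)²]
d = √[33489 + 100 + 0]
d = √33589
d ≈ 183.27


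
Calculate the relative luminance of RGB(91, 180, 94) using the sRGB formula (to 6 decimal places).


Linearize each channel (sRGB transfer function): c = v/255; c_lin = c/12.92 if c ≤ 0.04045, else ((c+0.055)/1.055)^2.4
  R: 91/255 ≈ 0.356863 > 0.04045 → ((0.356863+0.055)/1.055)^2.4 ≈ 0.104616
  G: 180/255 ≈ 0.705882 > 0.04045 → ((0.705882+0.055)/1.055)^2.4 ≈ 0.456411
  B: 94/255 ≈ 0.368627 > 0.04045 → ((0.368627+0.055)/1.055)^2.4 ≈ 0.111932
R_lin = 0.104616, G_lin = 0.456411, B_lin = 0.111932
L = 0.2126×R + 0.7152×G + 0.0722×B
L = 0.2126×0.104616 + 0.7152×0.456411 + 0.0722×0.111932
L ≈ 0.356748


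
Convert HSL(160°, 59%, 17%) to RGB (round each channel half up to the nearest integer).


H=160°, S=0.59, L=0.17
C = (1-|2L-1|)×S = (1-|-0.66|)×0.59 = 0.2006
H' = H/60 = 160/60 ≈ 2.6667; X = C×(1-|H' mod 2 - 1|) ≈ 0.1337
m = L - C/2 = 0.17 - 0.1003 = 0.0697
Sector ⌊H'⌋ = 2 → (R',G',B') = (0.0, 0.2006, ≈0.1337)
RGB = ((R'+m)×255, (G'+m)×255, (B'+m)×255) = (17.7735, 68.9265, 51.8755)
Round half up → RGB(18, 69, 52)


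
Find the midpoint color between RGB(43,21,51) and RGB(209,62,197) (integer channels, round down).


Midpoint: each channel = ⌊(C₁+C₂)/2⌋
R: ⌊(43+209)/2⌋ = 126
G: ⌊(21+62)/2⌋ = 41
B: ⌊(51+197)/2⌋ = 124
= RGB(126, 41, 124)


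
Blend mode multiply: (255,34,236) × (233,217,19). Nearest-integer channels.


Multiply: C = A×B/255, rounded to nearest integer
R: 255×233/255 = 59415/255 ≈ 233.000 → 233
G: 34×217/255 = 7378/255 ≈ 28.933 → 29
B: 236×19/255 = 4484/255 ≈ 17.584 → 18
= RGB(233, 29, 18)


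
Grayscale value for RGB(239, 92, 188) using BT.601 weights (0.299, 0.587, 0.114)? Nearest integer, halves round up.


Gray = 0.299×R + 0.587×G + 0.114×B
Gray = 0.299×239 + 0.587×92 + 0.114×188
Gray = 71.461 + 54.004 + 21.432
Gray = 146.897 → round half up → 147
Gray = 147


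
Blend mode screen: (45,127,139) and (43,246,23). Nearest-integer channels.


Screen: C = 255 - (255-A)×(255-B)/255, rounded to nearest integer
R: 255 - (255-45)×(255-43)/255 = 255 - 44520/255 ≈ 255 - 174.588 = 80.412 → 80
G: 255 - (255-127)×(255-246)/255 = 255 - 1152/255 ≈ 255 - 4.518 = 250.482 → 250
B: 255 - (255-139)×(255-23)/255 = 255 - 26912/255 ≈ 255 - 105.537 = 149.463 → 149
= RGB(80, 250, 149)


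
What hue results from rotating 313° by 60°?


New hue = (H + rotation) mod 360
New hue = (313 + 60) mod 360
= 373 mod 360
= 13°


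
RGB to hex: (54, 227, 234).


R = 54 → 36 (hex)
G = 227 → E3 (hex)
B = 234 → EA (hex)
Hex = #36E3EA


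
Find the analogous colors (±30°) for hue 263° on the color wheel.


Base hue: 263°
Left analog: (263 - 30) mod 360 = 233°
Right analog: (263 + 30) mod 360 = 293°
Analogous hues = 233° and 293°


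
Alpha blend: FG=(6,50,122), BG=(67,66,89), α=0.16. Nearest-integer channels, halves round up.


C = α×F + (1-α)×B, with 1-α = 0.84
R: 0.16×6 + 0.84×67 = 0.96 + 56.28 = 57.24 → 57
G: 0.16×50 + 0.84×66 = 8.00 + 55.44 = 63.44 → 63
B: 0.16×122 + 0.84×89 = 19.52 + 74.76 = 94.28 → 94
= RGB(57, 63, 94)


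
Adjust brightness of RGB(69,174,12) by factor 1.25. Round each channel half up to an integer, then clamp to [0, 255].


Multiply each channel by 1.25, round half up, clamp to [0, 255]
R: 69×1.25 = 86.25 → round → 86
G: 174×1.25 = 217.5 → round → 218
B: 12×1.25 = 15
= RGB(86, 218, 15)


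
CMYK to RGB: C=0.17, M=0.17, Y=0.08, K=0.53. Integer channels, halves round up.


R = 255 × (1-C) × (1-K) = 255 × 0.83 × 0.47 = 99.4755 → 99
G = 255 × (1-M) × (1-K) = 255 × 0.83 × 0.47 = 99.4755 → 99
B = 255 × (1-Y) × (1-K) = 255 × 0.92 × 0.47 = 110.262 → 110
= RGB(99, 99, 110)


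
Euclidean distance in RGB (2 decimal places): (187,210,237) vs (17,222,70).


d = √[(R₁-R₂)² + (G₁-G₂)² + (B₁-B₂)²]
d = √[(187-17)² + (210-222)² + (237-70)²]
d = √[28900 + 144 + 27889]
d = √56933
d ≈ 238.61


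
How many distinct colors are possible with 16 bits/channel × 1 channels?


Total bits = 16 bits/channel × 1 channels = 16 bits
Distinct colors = 2^16
= 65,536 colors


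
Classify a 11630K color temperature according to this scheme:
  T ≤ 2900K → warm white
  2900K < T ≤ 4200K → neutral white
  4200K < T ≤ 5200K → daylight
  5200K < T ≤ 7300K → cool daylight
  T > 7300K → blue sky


Temperature: 11630K
11630K > 7300K → blue sky
Classification: blue sky


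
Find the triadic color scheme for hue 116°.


Triadic: equally spaced at 120° intervals
H1 = 116°
H2 = (116 + 120) mod 360 = 236°
H3 = (116 + 240) mod 360 = 356°
Triadic = 116°, 236°, 356°


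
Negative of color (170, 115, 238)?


Invert: (255-R, 255-G, 255-B)
R: 255-170 = 85
G: 255-115 = 140
B: 255-238 = 17
= RGB(85, 140, 17)


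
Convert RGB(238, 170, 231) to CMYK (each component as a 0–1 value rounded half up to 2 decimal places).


R'=238/255≈0.9333, G'=170/255≈0.6667, B'=231/255≈0.9059
K = 1 - max(R',G',B') = 1 - 238/255 = 17/255 = 0.06666… → 0.07
(1-R'-K)/(1-K) simplifies to (max-R)/max with max = 238:
C = (238-238)/238 = 0/238 = 0 → 0.00
M = (238-170)/238 = 68/238 = 0.28571… → 0.29
Y = (238-231)/238 = 7/238 = 0.02941… → 0.03
= CMYK(0.00, 0.29, 0.03, 0.07)


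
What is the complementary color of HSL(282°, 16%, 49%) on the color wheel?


Complement = opposite side of color wheel = hue + 180°
H' = (282 + 180) mod 360 = 102°
S and L unchanged.
= HSL(102°, 16%, 49%)


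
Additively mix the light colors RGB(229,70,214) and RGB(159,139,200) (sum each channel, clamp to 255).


Additive: each channel = min(255, C₁+C₂)
R: 229+159 = 388 → 255
G: 70+139 = 209 → 209
B: 214+200 = 414 → 255
= RGB(255, 209, 255)


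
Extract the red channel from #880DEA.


Color: #880DEA
R = 88 = 136
G = 0D = 13
B = EA = 234
Red = 136


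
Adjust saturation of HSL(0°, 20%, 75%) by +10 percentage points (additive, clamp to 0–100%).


Original S = 20%
Adjustment = +10 percentage points
New S = 20 + (10) = 30
Clamp to [0, 100] → 30
= HSL(0°, 30%, 75%)


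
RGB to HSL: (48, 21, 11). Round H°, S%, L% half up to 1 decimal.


Normalize: R'=48/255≈0.1882, G'=21/255≈0.0824, B'=11/255≈0.0431
Max=48/255, Min=11/255, Δ=Max-Min=37/255
L = (Max+Min)/2 = (48+11)/510 = 59/510 = 0.11568… → L = 11.6%
L ≤ 0.5 → S = Δ/(Max+Min) = 37/(48+11) = 37/59 = 0.62711… → S = 62.7%
(the 1/255 factors cancel in S and H, so raw channel differences can be used)
Max is R' → H = 60 × (((G-B)/Δ) mod 6) = 60 × (((21-11)/37) mod 6)
  10/37 = 0.2702…
  H = 60 × 0.2702… = 16.216…° → H = 16.2°
= HSL(16.2°, 62.7%, 11.6%)


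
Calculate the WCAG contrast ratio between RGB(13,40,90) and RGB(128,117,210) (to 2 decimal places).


Linearize each sRGB channel c=v/255: c/12.92 if c ≤ 0.04045 else ((c+0.055)/1.055)^2.4
L = 0.2126×R_lin + 0.7152×G_lin + 0.0722×B_lin
Color 1 (13,40,90):
  R=13: 13/255≈0.0510 > 0.04045 → ((0.0510+0.055)/1.055)^2.4 ≈ 0.00402
  G=40: 40/255≈0.1569 > 0.04045 → ((0.1569+0.055)/1.055)^2.4 ≈ 0.02122
  B=90: 90/255≈0.3529 > 0.04045 → ((0.3529+0.055)/1.055)^2.4 ≈ 0.10224
  L1 = 0.2126×0.00402 + 0.7152×0.02122 + 0.0722×0.10224 ≈ 0.02341
Color 2 (128,117,210):
  R=128: 128/255≈0.5020 > 0.04045 → ((0.5020+0.055)/1.055)^2.4 ≈ 0.21586
  G=117: 117/255≈0.4588 > 0.04045 → ((0.4588+0.055)/1.055)^2.4 ≈ 0.17789
  B=210: 210/255≈0.8235 > 0.04045 → ((0.8235+0.055)/1.055)^2.4 ≈ 0.64448
  L2 = 0.2126×0.21586 + 0.7152×0.17789 + 0.0722×0.64448 ≈ 0.21965
Lighter = 0.21965, Darker = 0.02341
Ratio = (L_lighter + 0.05) / (L_darker + 0.05)
Ratio = (0.21965 + 0.05) / (0.02341 + 0.05) = 0.26965 / 0.07341 ≈ 3.6730
Ratio ≈ 3.67:1
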